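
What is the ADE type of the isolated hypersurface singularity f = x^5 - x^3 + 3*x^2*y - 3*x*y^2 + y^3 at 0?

The Hessian of f at 0 has rank 0. Corank 2; j^3 = -(x - y)^3 is a perfect cube, so E-series; the 5-jet and mu = 8 give E_8.

E8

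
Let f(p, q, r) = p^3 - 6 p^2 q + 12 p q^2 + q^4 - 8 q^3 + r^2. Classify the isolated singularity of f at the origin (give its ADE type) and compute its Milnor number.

Type E_{6}, Milnor number mu = 6.

The Hessian of f at 0 is [[0, 0, 0], [0, 0, 0], [0, 0, 2]] with rank 1, so corank 2. A Groebner basis of the Jacobian ideal J(f) in C{p,q,r} is {q^3, p^2 - 4*p*q + 4*q^2, r}; counting standard monomials gives mu = 6. Corank 2; j^3 = (p - 2*q)^3 is a perfect cube, so E-series; the 4-jet and mu = 6 give E_6.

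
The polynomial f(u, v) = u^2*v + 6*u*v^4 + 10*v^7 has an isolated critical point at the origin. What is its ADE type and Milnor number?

The Hessian of f at 0 is [[0, 0], [0, 0]] with rank 0, so corank 2. A Groebner basis of the Jacobian ideal J(f) in C{u,v} is {3*u^2/2 + u*v^3, u*v/3 + v^4, u^3, u^2*v}; counting standard monomials gives mu = 8. Corank 2; j^3 = u^2*v has shape L^2 M (L != M), so D-series; mu = 8 gives D_8.

Type D_8, Milnor number mu = 8.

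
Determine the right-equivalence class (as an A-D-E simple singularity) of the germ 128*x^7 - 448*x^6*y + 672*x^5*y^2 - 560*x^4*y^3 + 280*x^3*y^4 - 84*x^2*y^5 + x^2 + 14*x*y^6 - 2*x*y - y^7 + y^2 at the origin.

The Hessian of f at 0 has rank 1. Corank 1: A-series; mu = 6 gives A_6.

A6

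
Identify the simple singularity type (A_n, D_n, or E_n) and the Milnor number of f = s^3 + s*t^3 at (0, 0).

Type E_7, Milnor number mu = 7.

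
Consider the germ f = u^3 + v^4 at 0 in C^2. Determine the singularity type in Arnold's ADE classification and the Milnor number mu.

The Hessian of f at 0 is [[0, 0], [0, 0]] with rank 0, so corank 2. A Groebner basis of the Jacobian ideal J(f) in C{u,v} is {v^3, u^2}; counting standard monomials gives mu = 6. Corank 2; j^3 = u^3 is a perfect cube, so E-series; the 4-jet and mu = 6 give E_6.

Type E6, Milnor number mu = 6.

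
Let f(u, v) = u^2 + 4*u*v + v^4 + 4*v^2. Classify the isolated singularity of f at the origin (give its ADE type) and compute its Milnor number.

The Hessian of f at 0 has rank 1. Corank 1: A-series; mu = 3 gives A_3.

Type A_3, Milnor number mu = 3.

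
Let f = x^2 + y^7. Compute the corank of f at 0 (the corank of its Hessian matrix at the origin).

The Hessian at 0 is [[2, 0], [0, 0]] of rank 1; hence corank 1.

1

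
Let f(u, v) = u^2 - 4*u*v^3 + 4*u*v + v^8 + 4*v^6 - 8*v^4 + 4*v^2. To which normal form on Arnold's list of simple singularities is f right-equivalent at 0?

A_7

The Hessian of f at 0 is [[2, 4], [4, 8]] with rank 1, so corank 1. A Groebner basis of the Jacobian ideal J(f) in C{u,v} is {u^3 - 12*u*v^2 - 8*u - 16*v, u^2*v + 4*u*v^2 + 2*u + 4*v, -u/2 + v^3 - v}; counting standard monomials gives mu = 7. Corank 1: A-series; mu = 7 gives A_7.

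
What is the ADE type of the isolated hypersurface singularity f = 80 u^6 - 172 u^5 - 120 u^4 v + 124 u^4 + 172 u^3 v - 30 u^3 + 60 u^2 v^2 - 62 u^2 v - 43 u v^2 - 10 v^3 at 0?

D4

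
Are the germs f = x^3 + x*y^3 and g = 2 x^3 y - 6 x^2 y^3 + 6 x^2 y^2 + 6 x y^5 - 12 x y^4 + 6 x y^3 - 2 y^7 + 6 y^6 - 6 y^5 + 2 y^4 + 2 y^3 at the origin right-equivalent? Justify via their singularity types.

Yes.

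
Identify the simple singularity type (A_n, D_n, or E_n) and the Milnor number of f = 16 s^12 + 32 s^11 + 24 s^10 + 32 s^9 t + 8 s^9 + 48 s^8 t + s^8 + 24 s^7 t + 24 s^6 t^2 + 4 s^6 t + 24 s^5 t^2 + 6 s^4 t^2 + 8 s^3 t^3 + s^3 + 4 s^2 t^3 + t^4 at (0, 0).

Type E6, Milnor number mu = 6.

The Hessian of f at 0 has rank 0. Corank 2; j^3 = s^3 is a perfect cube, so E-series; the 4-jet and mu = 6 give E_6.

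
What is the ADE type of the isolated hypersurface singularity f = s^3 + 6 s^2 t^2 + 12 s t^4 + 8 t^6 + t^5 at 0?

The Hessian of f at 0 has rank 0. Corank 2; j^3 = s^3 is a perfect cube, so E-series; the 5-jet and mu = 8 give E_8.

E_8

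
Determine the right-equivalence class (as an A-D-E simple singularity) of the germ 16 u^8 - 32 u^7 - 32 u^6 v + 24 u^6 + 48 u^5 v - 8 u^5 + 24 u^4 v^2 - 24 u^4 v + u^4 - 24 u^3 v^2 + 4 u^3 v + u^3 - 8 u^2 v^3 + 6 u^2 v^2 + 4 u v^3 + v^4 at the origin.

E_6

The Hessian of f at 0 is [[0, 0], [0, 0]] with rank 0, so corank 2. A Groebner basis of the Jacobian ideal J(f) in C{u,v} is {v^4, u*v^2 + v^3/3, u^2}; counting standard monomials gives mu = 6. Corank 2; j^3 = u^3 is a perfect cube, so E-series; the 4-jet and mu = 6 give E_6.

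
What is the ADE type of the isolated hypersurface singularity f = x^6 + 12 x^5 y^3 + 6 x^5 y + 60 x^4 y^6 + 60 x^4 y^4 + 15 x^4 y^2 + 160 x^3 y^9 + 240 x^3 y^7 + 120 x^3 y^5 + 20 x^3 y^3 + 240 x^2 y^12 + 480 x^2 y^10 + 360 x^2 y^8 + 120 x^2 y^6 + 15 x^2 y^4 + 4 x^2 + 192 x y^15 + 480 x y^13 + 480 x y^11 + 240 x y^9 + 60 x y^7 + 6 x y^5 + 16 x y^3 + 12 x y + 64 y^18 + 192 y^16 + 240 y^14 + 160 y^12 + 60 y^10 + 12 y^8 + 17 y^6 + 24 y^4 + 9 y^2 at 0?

The Hessian of f at 0 has rank 1. Corank 1: A-series; mu = 5 gives A_5.

A_5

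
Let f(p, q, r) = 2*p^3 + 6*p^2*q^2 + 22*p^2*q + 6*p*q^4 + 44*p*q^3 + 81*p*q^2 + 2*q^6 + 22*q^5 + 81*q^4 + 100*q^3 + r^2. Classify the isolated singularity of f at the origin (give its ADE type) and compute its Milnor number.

The Hessian of f at 0 is [[0, 0, 0], [0, 0, 0], [0, 0, 2]] with rank 1, so corank 2. A Groebner basis of the Jacobian ideal J(f) in C{p,q,r} is {q^3, p^2 - 39*q^2/2, p*q + 9*q^2/2, r}; counting standard monomials gives mu = 4. Corank 2; j^3 = (p + 4*q)*(2*p^2 + 14*p*q + 25*q^2) splits into three distinct lines over C (the quadratic factor has nonzero discriminant), so D_4.

Type D_{4}, Milnor number mu = 4.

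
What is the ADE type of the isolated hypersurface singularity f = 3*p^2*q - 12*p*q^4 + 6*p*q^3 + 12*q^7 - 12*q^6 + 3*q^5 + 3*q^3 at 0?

D_4

The Hessian of f at 0 is [[0, 0], [0, 0]] with rank 0, so corank 2. A Groebner basis of the Jacobian ideal J(f) in C{p,q} is {q^3, p^2 + 3*q^2, p*q}; counting standard monomials gives mu = 4. Corank 2; j^3 = 3*q*(p^2 + q^2) splits into three distinct lines over C (the quadratic factor has nonzero discriminant), so D_4.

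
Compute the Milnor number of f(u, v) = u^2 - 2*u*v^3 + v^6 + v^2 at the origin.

1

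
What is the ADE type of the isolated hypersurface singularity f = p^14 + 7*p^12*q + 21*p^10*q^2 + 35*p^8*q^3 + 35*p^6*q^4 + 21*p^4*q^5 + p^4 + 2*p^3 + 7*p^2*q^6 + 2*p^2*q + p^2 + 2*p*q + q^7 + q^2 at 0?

A_{6}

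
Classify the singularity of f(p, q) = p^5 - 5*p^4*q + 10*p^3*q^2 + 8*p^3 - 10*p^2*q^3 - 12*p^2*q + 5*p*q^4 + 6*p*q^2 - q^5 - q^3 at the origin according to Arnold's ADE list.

The Hessian of f at 0 is [[0, 0], [0, 0]] with rank 0, so corank 2. A Groebner basis of the Jacobian ideal J(f) in C{p,q} is {q^5, p*q^3 - 5*q^4/8, p^2 - p*q + q^2/4}; counting standard monomials gives mu = 8. Corank 2; j^3 = (2*p - q)^3 is a perfect cube, so E-series; the 5-jet and mu = 8 give E_8.

E_{8}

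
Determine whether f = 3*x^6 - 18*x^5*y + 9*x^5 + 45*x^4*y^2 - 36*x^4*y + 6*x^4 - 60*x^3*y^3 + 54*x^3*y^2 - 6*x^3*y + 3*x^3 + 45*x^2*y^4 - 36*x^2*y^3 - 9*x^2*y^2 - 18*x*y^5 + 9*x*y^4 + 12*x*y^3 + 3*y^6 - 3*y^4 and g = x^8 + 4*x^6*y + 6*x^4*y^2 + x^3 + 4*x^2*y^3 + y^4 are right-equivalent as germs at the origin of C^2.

The Hessian of f at 0 has rank 0. Corank 2; j^3 = 3*x^3 is a perfect cube, so E-series; the 4-jet and mu = 6 give E_6. The Hessian of g at 0 has rank 0. Corank 2; j^3 = x^3 is a perfect cube, so E-series; the 4-jet and mu = 6 give E_6. Both have type E_6, hence right-equivalent.

Yes.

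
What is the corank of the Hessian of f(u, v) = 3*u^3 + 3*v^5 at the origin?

2

Hessian at 0 has rank 0.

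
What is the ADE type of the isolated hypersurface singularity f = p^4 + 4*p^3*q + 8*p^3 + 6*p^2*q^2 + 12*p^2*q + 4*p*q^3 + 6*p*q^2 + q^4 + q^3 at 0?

E_6

The Hessian of f at 0 is [[0, 0], [0, 0]] with rank 0, so corank 2. A Groebner basis of the Jacobian ideal J(f) in C{p,q} is {q^4, p*q^2 + 2*q^3/3, p^2 + p*q + q^2/4}; counting standard monomials gives mu = 6. Corank 2; j^3 = (2*p + q)^3 is a perfect cube, so E-series; the 4-jet and mu = 6 give E_6.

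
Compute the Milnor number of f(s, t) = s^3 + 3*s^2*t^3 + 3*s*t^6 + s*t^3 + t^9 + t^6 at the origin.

7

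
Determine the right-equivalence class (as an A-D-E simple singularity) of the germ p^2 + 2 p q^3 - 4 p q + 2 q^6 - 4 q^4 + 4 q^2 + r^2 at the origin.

A5

The Hessian of f at 0 has rank 2. Corank 1: A-series; mu = 5 gives A_5.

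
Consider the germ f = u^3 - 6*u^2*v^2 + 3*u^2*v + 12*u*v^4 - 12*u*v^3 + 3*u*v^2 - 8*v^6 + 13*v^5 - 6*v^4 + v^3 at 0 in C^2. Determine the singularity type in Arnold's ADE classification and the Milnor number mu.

Type E_{8}, Milnor number mu = 8.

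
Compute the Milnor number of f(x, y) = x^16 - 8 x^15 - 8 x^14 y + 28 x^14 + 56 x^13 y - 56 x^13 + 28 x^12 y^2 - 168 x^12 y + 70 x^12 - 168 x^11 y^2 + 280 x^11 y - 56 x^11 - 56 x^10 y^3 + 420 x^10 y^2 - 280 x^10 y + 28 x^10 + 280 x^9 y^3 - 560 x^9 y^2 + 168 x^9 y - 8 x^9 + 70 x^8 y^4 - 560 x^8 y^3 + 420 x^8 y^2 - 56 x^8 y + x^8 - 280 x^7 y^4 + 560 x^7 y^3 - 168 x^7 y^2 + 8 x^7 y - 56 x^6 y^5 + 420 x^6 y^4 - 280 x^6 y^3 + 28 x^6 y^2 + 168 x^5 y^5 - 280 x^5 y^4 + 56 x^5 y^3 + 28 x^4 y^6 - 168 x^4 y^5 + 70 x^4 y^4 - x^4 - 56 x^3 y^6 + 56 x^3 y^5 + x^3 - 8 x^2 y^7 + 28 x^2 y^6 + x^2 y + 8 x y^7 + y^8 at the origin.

9

The Hessian of f at 0 is [[0, 0], [0, 0]] with rank 0, so corank 2. A Groebner basis of the Jacobian ideal J(f) in C{x,y} is {-x*y/8 + y^7, x*y^2, x^2 + x*y}; counting standard monomials gives mu = 9. Corank 2; j^3 = x^2*(x + y) has shape L^2 M (L != M), so D-series; mu = 9 gives D_9.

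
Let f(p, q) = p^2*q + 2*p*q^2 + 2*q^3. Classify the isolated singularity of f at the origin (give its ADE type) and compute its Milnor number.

The Hessian of f at 0 is [[0, 0], [0, 0]] with rank 0, so corank 2. A Groebner basis of the Jacobian ideal J(f) in C{p,q} is {q^3, p^2 + 2*q^2, p*q + q^2}; counting standard monomials gives mu = 4. Corank 2; j^3 = q*(p^2 + 2*p*q + 2*q^2) splits into three distinct lines over C (the quadratic factor has nonzero discriminant), so D_4.

Type D_4, Milnor number mu = 4.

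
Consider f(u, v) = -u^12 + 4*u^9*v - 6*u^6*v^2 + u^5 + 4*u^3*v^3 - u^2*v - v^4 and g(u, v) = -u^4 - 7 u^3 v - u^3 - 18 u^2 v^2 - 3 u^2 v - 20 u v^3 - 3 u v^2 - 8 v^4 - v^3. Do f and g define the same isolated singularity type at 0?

The Hessian of f at 0 has rank 0. Corank 2; j^3 = -u^2*v has shape L^2 M (L != M), so D-series; mu = 5 gives D_5. The Hessian of g at 0 has rank 0. Corank 2; j^3 = -(u + v)^3 is a perfect cube, so E-series; the 4-jet and mu = 7 give E_7. f is D_5 but g is E_7, hence not right-equivalent.

No.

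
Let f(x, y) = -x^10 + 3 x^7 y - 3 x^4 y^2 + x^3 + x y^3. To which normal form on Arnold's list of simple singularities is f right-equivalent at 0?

The Hessian of f at 0 is [[0, 0], [0, 0]] with rank 0, so corank 2. A Groebner basis of the Jacobian ideal J(f) in C{x,y} is {x^3, x*y^2, 3*x^2 + y^3}; counting standard monomials gives mu = 7. Corank 2; j^3 = x^3 is a perfect cube, so E-series; the 4-jet and mu = 7 give E_7.

E_7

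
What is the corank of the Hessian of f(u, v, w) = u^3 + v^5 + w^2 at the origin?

The Hessian at 0 is [[0, 0, 0], [0, 0, 0], [0, 0, 2]] of rank 1; hence corank 2.

2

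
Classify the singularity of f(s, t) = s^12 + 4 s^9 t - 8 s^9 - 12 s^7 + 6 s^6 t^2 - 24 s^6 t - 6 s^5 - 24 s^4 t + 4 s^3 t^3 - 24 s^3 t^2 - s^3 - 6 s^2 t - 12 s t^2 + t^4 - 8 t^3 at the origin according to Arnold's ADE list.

The Hessian of f at 0 has rank 0. Corank 2; j^3 = -(s + 2*t)^3 is a perfect cube, so E-series; the 4-jet and mu = 6 give E_6.

E_{6}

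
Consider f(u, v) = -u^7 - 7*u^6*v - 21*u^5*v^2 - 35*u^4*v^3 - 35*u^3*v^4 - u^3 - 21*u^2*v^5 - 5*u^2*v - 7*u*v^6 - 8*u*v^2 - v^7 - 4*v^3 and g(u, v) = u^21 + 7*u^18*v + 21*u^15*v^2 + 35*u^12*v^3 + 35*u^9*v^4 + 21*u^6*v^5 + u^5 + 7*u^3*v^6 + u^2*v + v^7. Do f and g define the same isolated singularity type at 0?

Yes.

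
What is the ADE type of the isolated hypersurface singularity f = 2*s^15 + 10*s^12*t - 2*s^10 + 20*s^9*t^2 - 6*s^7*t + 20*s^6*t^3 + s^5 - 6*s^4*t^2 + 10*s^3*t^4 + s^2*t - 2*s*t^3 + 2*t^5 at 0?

The Hessian of f at 0 has rank 0. Corank 2; j^3 = s^2*t has shape L^2 M (L != M), so D-series; mu = 6 gives D_6.

D_6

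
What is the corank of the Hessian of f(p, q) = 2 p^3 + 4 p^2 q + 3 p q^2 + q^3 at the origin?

2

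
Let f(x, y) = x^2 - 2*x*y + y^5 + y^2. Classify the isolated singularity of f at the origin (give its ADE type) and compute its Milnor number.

The Hessian of f at 0 has rank 1. Corank 1: A-series; mu = 4 gives A_4.

Type A_4, Milnor number mu = 4.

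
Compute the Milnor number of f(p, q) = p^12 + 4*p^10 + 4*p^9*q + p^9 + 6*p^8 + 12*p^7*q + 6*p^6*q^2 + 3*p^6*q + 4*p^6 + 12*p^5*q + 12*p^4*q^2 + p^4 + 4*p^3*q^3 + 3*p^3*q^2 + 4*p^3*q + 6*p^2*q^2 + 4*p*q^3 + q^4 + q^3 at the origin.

6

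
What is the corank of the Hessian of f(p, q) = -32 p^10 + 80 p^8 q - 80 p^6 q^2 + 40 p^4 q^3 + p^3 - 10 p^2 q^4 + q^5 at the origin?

2

Hessian at 0 has rank 0.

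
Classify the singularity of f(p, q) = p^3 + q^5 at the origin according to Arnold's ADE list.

The Hessian of f at 0 has rank 0. Corank 2; j^3 = p^3 is a perfect cube, so E-series; the 5-jet and mu = 8 give E_8.

E_8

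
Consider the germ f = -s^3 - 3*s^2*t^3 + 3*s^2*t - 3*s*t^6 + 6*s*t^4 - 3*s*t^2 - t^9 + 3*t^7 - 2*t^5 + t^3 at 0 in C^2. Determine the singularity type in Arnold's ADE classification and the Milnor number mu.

Type E_8, Milnor number mu = 8.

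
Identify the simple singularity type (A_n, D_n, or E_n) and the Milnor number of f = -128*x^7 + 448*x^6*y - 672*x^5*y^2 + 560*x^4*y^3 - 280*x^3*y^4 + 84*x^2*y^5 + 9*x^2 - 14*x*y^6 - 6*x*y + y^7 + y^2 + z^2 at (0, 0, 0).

Type A6, Milnor number mu = 6.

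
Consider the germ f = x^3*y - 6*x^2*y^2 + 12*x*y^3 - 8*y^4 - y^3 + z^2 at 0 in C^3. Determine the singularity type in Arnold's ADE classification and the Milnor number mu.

Type E_7, Milnor number mu = 7.

The Hessian of f at 0 has rank 1. Corank 2; j^3 = -y^3 is a perfect cube, so E-series; the 4-jet and mu = 7 give E_7.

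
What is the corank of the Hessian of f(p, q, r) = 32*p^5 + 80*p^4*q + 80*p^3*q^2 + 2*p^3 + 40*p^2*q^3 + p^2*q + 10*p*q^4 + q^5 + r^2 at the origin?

The Hessian at 0 is [[0, 0, 0], [0, 0, 0], [0, 0, 2]] of rank 1; hence corank 2.

2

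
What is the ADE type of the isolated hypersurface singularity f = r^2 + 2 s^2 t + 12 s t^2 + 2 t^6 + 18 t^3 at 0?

D_7

The Hessian of f at 0 is [[0, 0, 0], [0, 0, 0], [0, 0, 2]] with rank 1, so corank 2. A Groebner basis of the Jacobian ideal J(f) in C{s,t,r} is {s^2/6 + t^5 - 3*t^2/2, s^3 + 27*t^3, s*t + 3*t^2, r}; counting standard monomials gives mu = 7. Corank 2; j^3 = 2*t*(s + 3*t)^2 has shape L^2 M (L != M), so D-series; mu = 7 gives D_7.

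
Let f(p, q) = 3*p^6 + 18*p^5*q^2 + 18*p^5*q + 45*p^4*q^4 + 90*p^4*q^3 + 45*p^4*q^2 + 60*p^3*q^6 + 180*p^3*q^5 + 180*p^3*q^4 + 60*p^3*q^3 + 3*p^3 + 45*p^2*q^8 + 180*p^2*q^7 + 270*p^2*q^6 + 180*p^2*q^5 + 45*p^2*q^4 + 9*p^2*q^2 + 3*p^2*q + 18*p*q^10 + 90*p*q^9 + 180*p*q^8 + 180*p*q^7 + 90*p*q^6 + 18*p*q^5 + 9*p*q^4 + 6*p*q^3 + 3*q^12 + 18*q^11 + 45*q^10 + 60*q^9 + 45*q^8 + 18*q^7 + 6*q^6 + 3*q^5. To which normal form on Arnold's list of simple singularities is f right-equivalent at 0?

The Hessian of f at 0 is [[0, 0], [0, 0]] with rank 0, so corank 2. A Groebner basis of the Jacobian ideal J(f) in C{p,q} is {-p^2 - p*q + q^4 - q^3, p^3, p^2*q - p*q/6 - q^3/6, p^2 + p*q^2 + p*q + q^3}; counting standard monomials gives mu = 7. Corank 2; j^3 = 3*p^2*(p + q) has shape L^2 M (L != M), so D-series; mu = 7 gives D_7.

D7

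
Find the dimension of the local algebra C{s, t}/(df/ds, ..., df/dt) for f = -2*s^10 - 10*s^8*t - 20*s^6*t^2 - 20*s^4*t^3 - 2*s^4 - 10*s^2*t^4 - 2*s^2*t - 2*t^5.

6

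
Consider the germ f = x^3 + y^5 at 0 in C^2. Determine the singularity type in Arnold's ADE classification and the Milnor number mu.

Type E8, Milnor number mu = 8.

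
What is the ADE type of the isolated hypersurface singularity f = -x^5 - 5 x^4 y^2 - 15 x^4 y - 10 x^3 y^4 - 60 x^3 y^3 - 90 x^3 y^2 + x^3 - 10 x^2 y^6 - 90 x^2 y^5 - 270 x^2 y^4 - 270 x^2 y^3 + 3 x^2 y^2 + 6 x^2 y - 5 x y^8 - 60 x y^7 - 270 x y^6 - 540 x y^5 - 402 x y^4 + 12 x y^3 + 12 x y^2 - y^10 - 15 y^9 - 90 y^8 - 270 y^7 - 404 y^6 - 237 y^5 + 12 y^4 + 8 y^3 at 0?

E8

The Hessian of f at 0 has rank 0. Corank 2; j^3 = (x + 2*y)^3 is a perfect cube, so E-series; the 5-jet and mu = 8 give E_8.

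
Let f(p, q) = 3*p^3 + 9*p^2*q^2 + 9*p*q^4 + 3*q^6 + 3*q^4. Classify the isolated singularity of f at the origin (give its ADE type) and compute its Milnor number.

Type E_6, Milnor number mu = 6.

The Hessian of f at 0 has rank 0. Corank 2; j^3 = 3*p^3 is a perfect cube, so E-series; the 4-jet and mu = 6 give E_6.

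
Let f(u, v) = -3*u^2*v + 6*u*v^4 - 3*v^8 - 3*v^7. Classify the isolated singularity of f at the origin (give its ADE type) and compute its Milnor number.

Type D9, Milnor number mu = 9.

The Hessian of f at 0 has rank 0. Corank 2; j^3 = -3*u^2*v has shape L^2 M (L != M), so D-series; mu = 9 gives D_9.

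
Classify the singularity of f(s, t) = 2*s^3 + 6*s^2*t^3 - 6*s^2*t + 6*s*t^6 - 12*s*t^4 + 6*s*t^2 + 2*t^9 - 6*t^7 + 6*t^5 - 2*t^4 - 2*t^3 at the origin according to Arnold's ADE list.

E_{6}

The Hessian of f at 0 has rank 0. Corank 2; j^3 = 2*(s - t)^3 is a perfect cube, so E-series; the 4-jet and mu = 6 give E_6.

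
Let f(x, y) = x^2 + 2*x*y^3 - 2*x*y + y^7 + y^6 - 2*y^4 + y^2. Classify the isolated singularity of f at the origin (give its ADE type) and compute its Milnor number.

The Hessian of f at 0 has rank 1. Corank 1: A-series; mu = 6 gives A_6.

Type A_{6}, Milnor number mu = 6.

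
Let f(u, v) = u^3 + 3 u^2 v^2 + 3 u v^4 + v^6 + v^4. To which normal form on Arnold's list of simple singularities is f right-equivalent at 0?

The Hessian of f at 0 is [[0, 0], [0, 0]] with rank 0, so corank 2. A Groebner basis of the Jacobian ideal J(f) in C{u,v} is {u^3, u^2*v, u^2/2 + u*v^2, v^3}; counting standard monomials gives mu = 6. Corank 2; j^3 = u^3 is a perfect cube, so E-series; the 4-jet and mu = 6 give E_6.

E6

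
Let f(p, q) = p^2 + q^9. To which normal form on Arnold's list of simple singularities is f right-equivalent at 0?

A_{8}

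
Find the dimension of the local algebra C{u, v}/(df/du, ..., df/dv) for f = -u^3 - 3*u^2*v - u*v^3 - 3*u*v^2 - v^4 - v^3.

The Hessian of f at 0 is [[0, 0], [0, 0]] with rank 0, so corank 2. A Groebner basis of the Jacobian ideal J(f) in C{u,v} is {u^3 + 3*u^2*v + 6*u^2 + 12*u*v + 6*v^2, -3*u^2 + u*v^2 - 6*u*v - 3*v^2, 3*u^2 + 6*u*v + v^3 + 3*v^2}; counting standard monomials gives mu = 7. Corank 2; j^3 = -(u + v)^3 is a perfect cube, so E-series; the 4-jet and mu = 7 give E_7.

7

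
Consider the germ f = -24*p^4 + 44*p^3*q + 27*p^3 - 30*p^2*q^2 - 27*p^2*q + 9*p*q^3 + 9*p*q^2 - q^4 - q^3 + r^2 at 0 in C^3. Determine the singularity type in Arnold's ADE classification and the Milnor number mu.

Type E_{7}, Milnor number mu = 7.

The Hessian of f at 0 has rank 1. Corank 2; j^3 = (3*p - q)^3 is a perfect cube, so E-series; the 4-jet and mu = 7 give E_7.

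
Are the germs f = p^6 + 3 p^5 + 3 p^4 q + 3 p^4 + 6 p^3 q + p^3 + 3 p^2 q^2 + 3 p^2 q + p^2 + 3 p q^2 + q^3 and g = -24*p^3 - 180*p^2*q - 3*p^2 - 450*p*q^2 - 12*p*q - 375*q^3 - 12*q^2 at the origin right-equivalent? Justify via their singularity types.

Yes.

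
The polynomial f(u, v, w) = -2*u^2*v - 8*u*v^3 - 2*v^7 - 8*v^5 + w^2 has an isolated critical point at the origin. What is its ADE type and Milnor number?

The Hessian of f at 0 has rank 1. Corank 2; j^3 = -2*u^2*v has shape L^2 M (L != M), so D-series; mu = 8 gives D_8.

Type D_8, Milnor number mu = 8.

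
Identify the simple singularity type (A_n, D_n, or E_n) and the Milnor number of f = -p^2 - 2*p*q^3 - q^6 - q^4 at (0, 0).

The Hessian of f at 0 is [[-2, 0], [0, 0]] with rank 1, so corank 1. A Groebner basis of the Jacobian ideal J(f) in C{p,q} is {q^3, p}; counting standard monomials gives mu = 3. Corank 1: A-series; mu = 3 gives A_3.

Type A_{3}, Milnor number mu = 3.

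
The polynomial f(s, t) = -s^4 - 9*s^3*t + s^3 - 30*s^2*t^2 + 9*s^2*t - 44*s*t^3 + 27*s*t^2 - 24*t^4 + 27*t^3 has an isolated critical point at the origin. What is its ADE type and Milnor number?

Type E_{7}, Milnor number mu = 7.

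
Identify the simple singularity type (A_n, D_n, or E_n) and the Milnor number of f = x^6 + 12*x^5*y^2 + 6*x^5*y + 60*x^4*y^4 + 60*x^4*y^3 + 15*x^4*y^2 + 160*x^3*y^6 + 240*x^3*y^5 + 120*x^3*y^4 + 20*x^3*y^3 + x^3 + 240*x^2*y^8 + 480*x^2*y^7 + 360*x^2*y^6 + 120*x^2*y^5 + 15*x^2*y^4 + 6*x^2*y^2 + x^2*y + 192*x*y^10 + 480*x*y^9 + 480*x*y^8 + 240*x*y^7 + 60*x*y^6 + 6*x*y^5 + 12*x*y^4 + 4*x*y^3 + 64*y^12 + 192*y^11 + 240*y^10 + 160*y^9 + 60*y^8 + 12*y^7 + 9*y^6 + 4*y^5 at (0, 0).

Type D_{7}, Milnor number mu = 7.

The Hessian of f at 0 has rank 0. Corank 2; j^3 = x^2*(x + y) has shape L^2 M (L != M), so D-series; mu = 7 gives D_7.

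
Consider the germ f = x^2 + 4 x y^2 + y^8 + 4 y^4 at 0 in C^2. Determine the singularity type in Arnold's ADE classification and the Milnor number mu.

The Hessian of f at 0 has rank 1. Corank 1: A-series; mu = 7 gives A_7.

Type A_{7}, Milnor number mu = 7.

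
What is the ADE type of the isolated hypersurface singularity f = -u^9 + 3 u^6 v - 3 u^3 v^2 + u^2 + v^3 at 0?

A_2

The Hessian of f at 0 is [[2, 0], [0, 0]] with rank 1, so corank 1. A Groebner basis of the Jacobian ideal J(f) in C{u,v} is {v^2, u}; counting standard monomials gives mu = 2. Corank 1: A-series; mu = 2 gives A_2.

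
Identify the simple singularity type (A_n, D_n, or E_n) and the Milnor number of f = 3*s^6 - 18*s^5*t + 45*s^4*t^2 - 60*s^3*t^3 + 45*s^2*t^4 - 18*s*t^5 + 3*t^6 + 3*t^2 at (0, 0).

The Hessian of f at 0 has rank 1. Corank 1: A-series; mu = 5 gives A_5.

Type A_{5}, Milnor number mu = 5.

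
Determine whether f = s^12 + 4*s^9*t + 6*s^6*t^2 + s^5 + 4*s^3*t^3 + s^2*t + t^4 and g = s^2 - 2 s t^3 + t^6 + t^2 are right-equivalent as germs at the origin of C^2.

The Hessian of f at 0 is [[0, 0], [0, 0]] with rank 0, so corank 2. A Groebner basis of the Jacobian ideal J(f) in C{s,t} is {s^3, s^2/4 + t^3, s*t}; counting standard monomials gives mu = 5. Corank 2; j^3 = s^2*t has shape L^2 M (L != M), so D-series; mu = 5 gives D_5. The Hessian of g at 0 is [[2, 0], [0, 2]] with rank 2, so corank 0. A Groebner basis of the Jacobian ideal J(g) in C{s,t} is {s, t}; counting standard monomials gives mu = 1. Corank 0: nondegenerate Morse point, so A_1. f is D_5 but g is A_1, hence not right-equivalent.

No.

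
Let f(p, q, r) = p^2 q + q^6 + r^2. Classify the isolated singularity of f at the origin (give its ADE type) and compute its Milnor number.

Type D_{7}, Milnor number mu = 7.

The Hessian of f at 0 is [[0, 0, 0], [0, 0, 0], [0, 0, 2]] with rank 1, so corank 2. A Groebner basis of the Jacobian ideal J(f) in C{p,q,r} is {p^2/6 + q^5, p^3, p*q, r}; counting standard monomials gives mu = 7. Corank 2; j^3 = p^2*q has shape L^2 M (L != M), so D-series; mu = 7 gives D_7.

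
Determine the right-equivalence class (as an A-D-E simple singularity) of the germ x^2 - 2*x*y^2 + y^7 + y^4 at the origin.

A_6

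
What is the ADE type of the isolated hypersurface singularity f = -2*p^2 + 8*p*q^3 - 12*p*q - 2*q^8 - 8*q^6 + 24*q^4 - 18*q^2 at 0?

The Hessian of f at 0 is [[-4, -12], [-12, -36]] with rank 1, so corank 1. A Groebner basis of the Jacobian ideal J(f) in C{p,q} is {p^3 - 27*p*q^2 - 27*p - 81*q, p^2*q + 6*p*q^2 + 9*p/2 + 27*q/2, -p/2 + q^3 - 3*q/2}; counting standard monomials gives mu = 7. Corank 1: A-series; mu = 7 gives A_7.

A7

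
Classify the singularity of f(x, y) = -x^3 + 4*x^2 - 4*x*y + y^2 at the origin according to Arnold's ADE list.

A_{2}

The Hessian of f at 0 is [[8, -4], [-4, 2]] with rank 1, so corank 1. A Groebner basis of the Jacobian ideal J(f) in C{x,y} is {y^2, x - y/2}; counting standard monomials gives mu = 2. Corank 1: A-series; mu = 2 gives A_2.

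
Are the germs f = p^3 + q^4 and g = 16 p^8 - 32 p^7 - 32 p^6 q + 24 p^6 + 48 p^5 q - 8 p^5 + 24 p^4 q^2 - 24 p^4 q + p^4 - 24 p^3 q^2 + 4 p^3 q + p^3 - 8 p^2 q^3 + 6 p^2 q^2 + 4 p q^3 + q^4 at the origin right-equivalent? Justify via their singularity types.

Yes.

The Hessian of f at 0 is [[0, 0], [0, 0]] with rank 0, so corank 2. A Groebner basis of the Jacobian ideal J(f) in C{p,q} is {q^3, p^2}; counting standard monomials gives mu = 6. Corank 2; j^3 = p^3 is a perfect cube, so E-series; the 4-jet and mu = 6 give E_6. The Hessian of g at 0 is [[0, 0], [0, 0]] with rank 0, so corank 2. A Groebner basis of the Jacobian ideal J(g) in C{p,q} is {q^4, p*q^2 + q^3/3, p^2}; counting standard monomials gives mu = 6. Corank 2; j^3 = p^3 is a perfect cube, so E-series; the 4-jet and mu = 6 give E_6. Both have type E_6, hence right-equivalent.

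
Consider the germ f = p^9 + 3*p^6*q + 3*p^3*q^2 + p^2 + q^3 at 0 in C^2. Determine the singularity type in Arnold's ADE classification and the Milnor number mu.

Type A_2, Milnor number mu = 2.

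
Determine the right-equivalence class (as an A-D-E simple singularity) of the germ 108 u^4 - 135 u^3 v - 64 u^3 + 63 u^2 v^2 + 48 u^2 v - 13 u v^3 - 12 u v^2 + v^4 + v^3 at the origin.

E_{7}

The Hessian of f at 0 is [[0, 0], [0, 0]] with rank 0, so corank 2. A Groebner basis of the Jacobian ideal J(f) in C{u,v} is {65536*u^2/3 - 32768*u*v/3 + v^4 + 64*v^3/9 + 4096*v^2/3, u^3 - 112*u^2/3 + 56*u*v/3 - v^3/36 - 7*v^2/3, u^2*v - 832*u^2/9 + 416*u*v/9 - 5*v^3/54 - 52*v^2/9, -512*u^2/3 + u*v^2 + 256*u*v/3 - 11*v^3/36 - 32*v^2/3}; counting standard monomials gives mu = 7. Corank 2; j^3 = -(4*u - v)^3 is a perfect cube, so E-series; the 4-jet and mu = 7 give E_7.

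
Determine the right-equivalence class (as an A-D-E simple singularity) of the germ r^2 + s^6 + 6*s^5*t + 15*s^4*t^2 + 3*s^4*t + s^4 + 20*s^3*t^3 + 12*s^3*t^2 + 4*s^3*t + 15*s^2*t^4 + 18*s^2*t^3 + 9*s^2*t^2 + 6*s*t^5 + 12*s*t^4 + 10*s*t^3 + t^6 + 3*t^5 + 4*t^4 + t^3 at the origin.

E_6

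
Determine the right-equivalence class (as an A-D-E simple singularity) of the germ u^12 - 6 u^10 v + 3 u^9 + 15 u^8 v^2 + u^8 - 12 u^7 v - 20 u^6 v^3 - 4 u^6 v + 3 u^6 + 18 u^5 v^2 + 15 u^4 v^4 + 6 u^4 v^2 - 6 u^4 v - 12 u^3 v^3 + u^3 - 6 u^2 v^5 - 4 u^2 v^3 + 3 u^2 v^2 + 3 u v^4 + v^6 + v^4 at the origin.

The Hessian of f at 0 is [[0, 0], [0, 0]] with rank 0, so corank 2. A Groebner basis of the Jacobian ideal J(f) in C{u,v} is {u^3, u^2*v, u^2/2 + u*v^2, v^3}; counting standard monomials gives mu = 6. Corank 2; j^3 = u^3 is a perfect cube, so E-series; the 4-jet and mu = 6 give E_6.

E_{6}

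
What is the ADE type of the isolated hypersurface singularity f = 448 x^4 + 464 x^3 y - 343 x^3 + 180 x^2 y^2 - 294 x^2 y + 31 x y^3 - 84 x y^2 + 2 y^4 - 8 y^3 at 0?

The Hessian of f at 0 has rank 0. Corank 2; j^3 = -(7*x + 2*y)^3 is a perfect cube, so E-series; the 4-jet and mu = 7 give E_7.

E_7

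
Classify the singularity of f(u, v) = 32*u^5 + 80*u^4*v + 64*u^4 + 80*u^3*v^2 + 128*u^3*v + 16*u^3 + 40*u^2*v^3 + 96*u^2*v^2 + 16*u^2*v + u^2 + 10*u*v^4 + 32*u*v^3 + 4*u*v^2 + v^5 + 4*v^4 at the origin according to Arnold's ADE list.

The Hessian of f at 0 has rank 1. Corank 1: A-series; mu = 4 gives A_4.

A4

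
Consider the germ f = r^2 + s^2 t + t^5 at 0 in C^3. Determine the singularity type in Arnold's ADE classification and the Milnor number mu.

The Hessian of f at 0 has rank 1. Corank 2; j^3 = s^2*t has shape L^2 M (L != M), so D-series; mu = 6 gives D_6.

Type D_6, Milnor number mu = 6.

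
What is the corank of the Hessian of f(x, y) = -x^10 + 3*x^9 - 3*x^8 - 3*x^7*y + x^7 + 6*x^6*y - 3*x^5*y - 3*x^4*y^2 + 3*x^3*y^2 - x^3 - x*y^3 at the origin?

The Hessian at 0 is [[0, 0], [0, 0]] of rank 0; hence corank 2.

2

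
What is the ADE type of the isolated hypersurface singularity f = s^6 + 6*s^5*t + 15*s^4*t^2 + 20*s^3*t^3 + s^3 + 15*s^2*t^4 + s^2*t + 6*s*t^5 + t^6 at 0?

The Hessian of f at 0 has rank 0. Corank 2; j^3 = s^2*(s + t) has shape L^2 M (L != M), so D-series; mu = 7 gives D_7.

D_{7}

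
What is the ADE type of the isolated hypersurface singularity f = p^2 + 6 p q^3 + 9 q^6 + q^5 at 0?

The Hessian of f at 0 is [[2, 0], [0, 0]] with rank 1, so corank 1. A Groebner basis of the Jacobian ideal J(f) in C{p,q} is {p/3 + q^3, p^2, p*q}; counting standard monomials gives mu = 4. Corank 1: A-series; mu = 4 gives A_4.

A_{4}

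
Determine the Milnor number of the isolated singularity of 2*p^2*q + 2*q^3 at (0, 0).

4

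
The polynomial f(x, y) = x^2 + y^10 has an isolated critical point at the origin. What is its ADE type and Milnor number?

Type A_{9}, Milnor number mu = 9.

The Hessian of f at 0 is [[2, 0], [0, 0]] with rank 1, so corank 1. A Groebner basis of the Jacobian ideal J(f) in C{x,y} is {y^9, x}; counting standard monomials gives mu = 9. Corank 1: A-series; mu = 9 gives A_9.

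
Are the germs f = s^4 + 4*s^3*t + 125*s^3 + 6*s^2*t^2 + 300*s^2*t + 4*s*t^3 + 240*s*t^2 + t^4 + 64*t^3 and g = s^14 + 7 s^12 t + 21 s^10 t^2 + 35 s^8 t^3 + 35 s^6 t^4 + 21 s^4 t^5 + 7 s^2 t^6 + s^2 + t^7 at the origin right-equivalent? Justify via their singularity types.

No.

The Hessian of f at 0 has rank 0. Corank 2; j^3 = (5*s + 4*t)^3 is a perfect cube, so E-series; the 4-jet and mu = 6 give E_6. The Hessian of g at 0 has rank 1. Corank 1: A-series; mu = 6 gives A_6. f is E_6 but g is A_6, hence not right-equivalent.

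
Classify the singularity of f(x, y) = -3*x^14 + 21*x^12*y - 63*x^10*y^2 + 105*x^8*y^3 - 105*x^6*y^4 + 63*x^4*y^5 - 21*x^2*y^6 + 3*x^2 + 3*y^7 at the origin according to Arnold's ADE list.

A_6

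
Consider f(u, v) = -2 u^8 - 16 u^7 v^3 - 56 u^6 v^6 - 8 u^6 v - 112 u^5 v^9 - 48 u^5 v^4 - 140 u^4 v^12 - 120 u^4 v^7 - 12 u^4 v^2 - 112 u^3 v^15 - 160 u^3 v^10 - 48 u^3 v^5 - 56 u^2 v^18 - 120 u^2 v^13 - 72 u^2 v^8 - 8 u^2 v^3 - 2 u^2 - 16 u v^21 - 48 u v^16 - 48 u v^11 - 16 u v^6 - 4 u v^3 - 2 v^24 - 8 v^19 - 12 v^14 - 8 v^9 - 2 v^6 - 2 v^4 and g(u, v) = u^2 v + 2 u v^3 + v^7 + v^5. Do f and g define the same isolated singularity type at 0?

No.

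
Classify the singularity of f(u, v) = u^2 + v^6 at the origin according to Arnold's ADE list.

A_{5}

The Hessian of f at 0 has rank 1. Corank 1: A-series; mu = 5 gives A_5.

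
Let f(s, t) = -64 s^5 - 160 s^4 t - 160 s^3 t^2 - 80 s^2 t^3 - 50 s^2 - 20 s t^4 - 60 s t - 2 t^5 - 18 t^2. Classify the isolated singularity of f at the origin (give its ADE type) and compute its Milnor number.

The Hessian of f at 0 is [[-100, -60], [-60, -36]] with rank 1, so corank 1. A Groebner basis of the Jacobian ideal J(f) in C{s,t} is {t^4, s + 3*t/5}; counting standard monomials gives mu = 4. Corank 1: A-series; mu = 4 gives A_4.

Type A_{4}, Milnor number mu = 4.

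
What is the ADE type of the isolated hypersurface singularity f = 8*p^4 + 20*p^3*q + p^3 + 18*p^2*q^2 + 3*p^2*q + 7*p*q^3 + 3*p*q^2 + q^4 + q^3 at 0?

The Hessian of f at 0 is [[0, 0], [0, 0]] with rank 0, so corank 2. A Groebner basis of the Jacobian ideal J(f) in C{p,q} is {3*p^2/4 + 3*p*q/2 + q^4 - q^3/4 + 3*q^2/4, p^3 + 9*p^2/4 + 9*p*q/2 + q^3/4 + 9*q^2/4, p^2*q - 7*p^2/4 - 7*p*q/2 - 5*q^3/12 - 7*q^2/4, p^2 + p*q^2 + 2*p*q + 2*q^3/3 + q^2}; counting standard monomials gives mu = 7. Corank 2; j^3 = (p + q)^3 is a perfect cube, so E-series; the 4-jet and mu = 7 give E_7.

E7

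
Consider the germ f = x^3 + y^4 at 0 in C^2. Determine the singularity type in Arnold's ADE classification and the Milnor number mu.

Type E_6, Milnor number mu = 6.

The Hessian of f at 0 is [[0, 0], [0, 0]] with rank 0, so corank 2. A Groebner basis of the Jacobian ideal J(f) in C{x,y} is {y^3, x^2}; counting standard monomials gives mu = 6. Corank 2; j^3 = x^3 is a perfect cube, so E-series; the 4-jet and mu = 6 give E_6.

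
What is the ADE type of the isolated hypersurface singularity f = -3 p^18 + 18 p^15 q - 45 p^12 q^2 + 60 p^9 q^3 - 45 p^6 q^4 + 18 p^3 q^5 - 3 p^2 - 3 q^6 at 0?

The Hessian of f at 0 is [[-6, 0], [0, 0]] with rank 1, so corank 1. A Groebner basis of the Jacobian ideal J(f) in C{p,q} is {q^5, p}; counting standard monomials gives mu = 5. Corank 1: A-series; mu = 5 gives A_5.

A_5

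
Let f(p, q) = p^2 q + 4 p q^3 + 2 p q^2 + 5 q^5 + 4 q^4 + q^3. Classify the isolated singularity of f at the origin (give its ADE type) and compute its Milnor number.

Type D_{6}, Milnor number mu = 6.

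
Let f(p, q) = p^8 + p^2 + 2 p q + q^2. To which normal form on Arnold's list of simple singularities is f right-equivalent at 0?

A7

The Hessian of f at 0 is [[2, 2], [2, 2]] with rank 1, so corank 1. A Groebner basis of the Jacobian ideal J(f) in C{p,q} is {q^7, p + q}; counting standard monomials gives mu = 7. Corank 1: A-series; mu = 7 gives A_7.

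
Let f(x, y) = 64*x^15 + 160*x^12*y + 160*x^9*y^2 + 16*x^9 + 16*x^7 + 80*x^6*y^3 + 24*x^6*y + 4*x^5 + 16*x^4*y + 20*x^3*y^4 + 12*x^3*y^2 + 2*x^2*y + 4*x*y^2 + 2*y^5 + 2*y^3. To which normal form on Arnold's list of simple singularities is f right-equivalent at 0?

D_6

The Hessian of f at 0 has rank 0. Corank 2; j^3 = 2*y*(x + y)^2 has shape L^2 M (L != M), so D-series; mu = 6 gives D_6.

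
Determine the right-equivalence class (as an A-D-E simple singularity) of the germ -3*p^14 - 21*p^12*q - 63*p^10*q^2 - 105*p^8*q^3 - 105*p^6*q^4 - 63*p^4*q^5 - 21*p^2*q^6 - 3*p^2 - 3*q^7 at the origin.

A6

The Hessian of f at 0 has rank 1. Corank 1: A-series; mu = 6 gives A_6.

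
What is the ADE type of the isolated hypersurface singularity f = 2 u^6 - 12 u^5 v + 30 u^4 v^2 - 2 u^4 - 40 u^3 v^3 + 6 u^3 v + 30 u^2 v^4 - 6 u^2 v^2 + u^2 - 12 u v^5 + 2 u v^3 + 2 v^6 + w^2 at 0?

A_{5}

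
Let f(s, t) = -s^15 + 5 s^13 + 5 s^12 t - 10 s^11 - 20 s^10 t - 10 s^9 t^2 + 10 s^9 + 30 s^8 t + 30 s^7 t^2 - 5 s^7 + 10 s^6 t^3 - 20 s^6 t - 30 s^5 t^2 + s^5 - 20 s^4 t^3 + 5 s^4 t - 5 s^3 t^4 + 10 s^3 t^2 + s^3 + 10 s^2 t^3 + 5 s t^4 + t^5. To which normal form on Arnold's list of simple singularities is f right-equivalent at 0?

E8

The Hessian of f at 0 has rank 0. Corank 2; j^3 = s^3 is a perfect cube, so E-series; the 5-jet and mu = 8 give E_8.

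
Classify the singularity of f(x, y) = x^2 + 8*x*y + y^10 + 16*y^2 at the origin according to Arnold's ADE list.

The Hessian of f at 0 has rank 1. Corank 1: A-series; mu = 9 gives A_9.

A_{9}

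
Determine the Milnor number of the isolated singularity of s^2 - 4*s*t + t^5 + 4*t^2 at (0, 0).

The Hessian of f at 0 has rank 1. Corank 1: A-series; mu = 4 gives A_4.

4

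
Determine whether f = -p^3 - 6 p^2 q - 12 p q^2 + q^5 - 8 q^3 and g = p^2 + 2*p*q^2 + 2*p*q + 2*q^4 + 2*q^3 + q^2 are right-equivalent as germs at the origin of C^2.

No.

The Hessian of f at 0 is [[0, 0], [0, 0]] with rank 0, so corank 2. A Groebner basis of the Jacobian ideal J(f) in C{p,q} is {q^4, p^2 + 4*p*q + 4*q^2}; counting standard monomials gives mu = 8. Corank 2; j^3 = -(p + 2*q)^3 is a perfect cube, so E-series; the 5-jet and mu = 8 give E_8. The Hessian of g at 0 is [[2, 2], [2, 2]] with rank 1, so corank 1. A Groebner basis of the Jacobian ideal J(g) in C{p,q} is {p^2 + p + q, p*q - p - q, p + q^2 + q}; counting standard monomials gives mu = 3. Corank 1: A-series; mu = 3 gives A_3. f is E_8 but g is A_3, hence not right-equivalent.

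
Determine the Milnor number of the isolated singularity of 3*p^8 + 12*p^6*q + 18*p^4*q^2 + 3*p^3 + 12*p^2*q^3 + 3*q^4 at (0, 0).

6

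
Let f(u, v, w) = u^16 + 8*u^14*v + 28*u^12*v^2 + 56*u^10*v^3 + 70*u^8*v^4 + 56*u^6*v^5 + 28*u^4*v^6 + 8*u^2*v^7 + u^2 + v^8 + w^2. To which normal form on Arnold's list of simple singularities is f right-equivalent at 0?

A_{7}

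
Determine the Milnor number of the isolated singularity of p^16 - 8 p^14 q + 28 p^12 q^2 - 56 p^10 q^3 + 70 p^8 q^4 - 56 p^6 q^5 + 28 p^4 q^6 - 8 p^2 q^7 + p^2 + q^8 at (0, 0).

The Hessian of f at 0 is [[2, 0], [0, 0]] with rank 1, so corank 1. A Groebner basis of the Jacobian ideal J(f) in C{p,q} is {q^7, p}; counting standard monomials gives mu = 7. Corank 1: A-series; mu = 7 gives A_7.

7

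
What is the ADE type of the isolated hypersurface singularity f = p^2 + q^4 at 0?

The Hessian of f at 0 has rank 1. Corank 1: A-series; mu = 3 gives A_3.

A_3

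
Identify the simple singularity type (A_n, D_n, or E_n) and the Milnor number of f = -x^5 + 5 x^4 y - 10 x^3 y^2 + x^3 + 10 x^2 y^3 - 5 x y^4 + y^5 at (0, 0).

Type E_8, Milnor number mu = 8.

The Hessian of f at 0 has rank 0. Corank 2; j^3 = x^3 is a perfect cube, so E-series; the 5-jet and mu = 8 give E_8.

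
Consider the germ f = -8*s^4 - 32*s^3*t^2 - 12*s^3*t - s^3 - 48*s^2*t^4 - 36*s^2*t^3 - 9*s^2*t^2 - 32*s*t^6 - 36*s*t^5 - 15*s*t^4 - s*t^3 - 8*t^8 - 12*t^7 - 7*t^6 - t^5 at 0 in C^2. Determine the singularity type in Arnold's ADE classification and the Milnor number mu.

Type E7, Milnor number mu = 7.

The Hessian of f at 0 has rank 0. Corank 2; j^3 = -s^3 is a perfect cube, so E-series; the 4-jet and mu = 7 give E_7.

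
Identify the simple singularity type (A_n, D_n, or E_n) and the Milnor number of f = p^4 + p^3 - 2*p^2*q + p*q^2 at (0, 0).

Type D_5, Milnor number mu = 5.

The Hessian of f at 0 has rank 0. Corank 2; j^3 = p*(p - q)^2 has shape L^2 M (L != M), so D-series; mu = 5 gives D_5.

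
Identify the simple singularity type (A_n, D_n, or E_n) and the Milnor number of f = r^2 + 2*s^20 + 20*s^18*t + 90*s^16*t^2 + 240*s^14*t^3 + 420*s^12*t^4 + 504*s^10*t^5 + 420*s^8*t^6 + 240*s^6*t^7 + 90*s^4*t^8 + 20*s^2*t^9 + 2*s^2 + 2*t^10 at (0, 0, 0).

The Hessian of f at 0 has rank 2. Corank 1: A-series; mu = 9 gives A_9.

Type A9, Milnor number mu = 9.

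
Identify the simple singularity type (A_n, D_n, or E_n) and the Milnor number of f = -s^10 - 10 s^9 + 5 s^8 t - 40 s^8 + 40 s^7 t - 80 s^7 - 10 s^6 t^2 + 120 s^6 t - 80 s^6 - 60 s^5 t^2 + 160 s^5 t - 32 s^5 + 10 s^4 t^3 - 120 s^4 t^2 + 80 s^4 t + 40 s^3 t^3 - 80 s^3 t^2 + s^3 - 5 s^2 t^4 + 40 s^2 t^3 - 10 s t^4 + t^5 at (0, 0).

Type E_{8}, Milnor number mu = 8.

The Hessian of f at 0 is [[0, 0], [0, 0]] with rank 0, so corank 2. A Groebner basis of the Jacobian ideal J(f) in C{s,t} is {t^5, s*t^3 - t^4/8, s^2}; counting standard monomials gives mu = 8. Corank 2; j^3 = s^3 is a perfect cube, so E-series; the 5-jet and mu = 8 give E_8.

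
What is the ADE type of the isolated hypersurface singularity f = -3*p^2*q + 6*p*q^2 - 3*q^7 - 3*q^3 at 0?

D_{8}

The Hessian of f at 0 has rank 0. Corank 2; j^3 = -3*q*(p - q)^2 has shape L^2 M (L != M), so D-series; mu = 8 gives D_8.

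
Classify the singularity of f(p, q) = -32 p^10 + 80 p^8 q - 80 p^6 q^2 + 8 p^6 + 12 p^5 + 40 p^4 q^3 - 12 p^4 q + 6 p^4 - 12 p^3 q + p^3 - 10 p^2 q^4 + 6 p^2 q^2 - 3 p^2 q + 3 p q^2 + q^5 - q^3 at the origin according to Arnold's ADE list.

The Hessian of f at 0 is [[0, 0], [0, 0]] with rank 0, so corank 2. A Groebner basis of the Jacobian ideal J(f) in C{p,q} is {-p^2/16 + p*q^3 - p*q^2/4 + p*q/8 + q^3/4 - q^2/16, q^4, p^3 + 3*p^2/4 - 3*p*q/2 - q^3 + 3*q^2/4, p^2*q + p^2/4 - p*q^2 - p*q/2 + q^2/4}; counting standard monomials gives mu = 8. Corank 2; j^3 = (p - q)^3 is a perfect cube, so E-series; the 5-jet and mu = 8 give E_8.

E_{8}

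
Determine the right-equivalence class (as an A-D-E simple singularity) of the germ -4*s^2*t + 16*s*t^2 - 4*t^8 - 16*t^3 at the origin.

D_9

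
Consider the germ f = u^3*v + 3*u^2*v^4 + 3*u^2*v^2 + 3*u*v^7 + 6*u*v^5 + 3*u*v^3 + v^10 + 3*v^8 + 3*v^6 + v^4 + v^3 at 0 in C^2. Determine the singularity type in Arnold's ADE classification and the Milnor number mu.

Type E7, Milnor number mu = 7.

The Hessian of f at 0 is [[0, 0], [0, 0]] with rank 0, so corank 2. A Groebner basis of the Jacobian ideal J(f) in C{u,v} is {u^3 - 3*u*v^2 + 3*v^2, u^2*v + 2*u*v^2, v^3}; counting standard monomials gives mu = 7. Corank 2; j^3 = v^3 is a perfect cube, so E-series; the 4-jet and mu = 7 give E_7.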